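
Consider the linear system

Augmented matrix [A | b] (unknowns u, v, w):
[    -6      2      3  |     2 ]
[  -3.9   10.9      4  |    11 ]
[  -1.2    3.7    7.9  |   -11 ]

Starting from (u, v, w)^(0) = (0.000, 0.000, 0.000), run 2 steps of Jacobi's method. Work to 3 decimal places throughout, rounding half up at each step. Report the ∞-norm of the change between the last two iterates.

0.524

Iteration 1:
  u = (2 - (2)·0.000 - (3)·0.000) / (-6) = -0.333
  v = (11 - (-3.9)·0.000 - (4)·0.000) / (10.9) = 1.009
  w = (-11 - (-1.2)·0.000 - (3.7)·0.000) / (7.9) = -1.392
Iteration 2:
  u = (2 - (2)·1.009 - (3)·-1.392) / (-6) = -0.693
  v = (11 - (-3.9)·-0.333 - (4)·-1.392) / (10.9) = 1.401
  w = (-11 - (-1.2)·-0.333 - (3.7)·1.009) / (7.9) = -1.916
Change: (-0.360, 0.392, -0.524) → max |·| = 0.524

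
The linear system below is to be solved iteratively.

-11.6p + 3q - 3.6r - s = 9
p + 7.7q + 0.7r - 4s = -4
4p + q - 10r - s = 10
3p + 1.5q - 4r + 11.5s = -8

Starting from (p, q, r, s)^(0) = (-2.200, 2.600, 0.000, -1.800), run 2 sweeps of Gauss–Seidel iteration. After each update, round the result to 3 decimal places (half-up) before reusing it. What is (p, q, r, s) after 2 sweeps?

(-0.787, -0.771, -1.307, -0.844)

Iteration 1:
  p = (9 - (3)·2.600 - (-3.6)·0.000 - (-1)·-1.800) / (-11.6) = 0.052
  q = (-4 - (1)·0.052 - (0.7)·0.000 - (-4)·-1.800) / (7.7) = -1.461
  r = (10 - (4)·0.052 - (1)·-1.461 - (-1)·-1.800) / (-10) = -0.945
  s = (-8 - (3)·0.052 - (1.5)·-1.461 - (-4)·-0.945) / (11.5) = -0.847
Iteration 2:
  p = (9 - (3)·-1.461 - (-3.6)·-0.945 - (-1)·-0.847) / (-11.6) = -0.787
  q = (-4 - (1)·-0.787 - (0.7)·-0.945 - (-4)·-0.847) / (7.7) = -0.771
  r = (10 - (4)·-0.787 - (1)·-0.771 - (-1)·-0.847) / (-10) = -1.307
  s = (-8 - (3)·-0.787 - (1.5)·-0.771 - (-4)·-1.307) / (11.5) = -0.844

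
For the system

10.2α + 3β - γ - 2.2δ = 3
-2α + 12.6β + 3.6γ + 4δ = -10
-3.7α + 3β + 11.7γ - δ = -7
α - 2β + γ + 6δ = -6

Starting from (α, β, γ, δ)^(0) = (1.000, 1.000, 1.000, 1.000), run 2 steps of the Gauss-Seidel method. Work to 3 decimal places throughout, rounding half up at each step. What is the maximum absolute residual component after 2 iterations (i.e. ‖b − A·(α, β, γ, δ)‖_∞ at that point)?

2.819

Iteration 1:
  α = (3 - (3)·1.000 - (-1)·1.000 - (-2.2)·1.000) / (10.2) = 0.314
  β = (-10 - (-2)·0.314 - (3.6)·1.000 - (4)·1.000) / (12.6) = -1.347
  γ = (-7 - (-3.7)·0.314 - (3)·-1.347 - (-1)·1.000) / (11.7) = -0.068
  δ = (-6 - (1)·0.314 - (-2)·-1.347 - (1)·-0.068) / (6) = -1.490
Iteration 2:
  α = (3 - (3)·-1.347 - (-1)·-0.068 - (-2.2)·-1.490) / (10.2) = 0.362
  β = (-10 - (-2)·0.362 - (3.6)·-0.068 - (4)·-1.490) / (12.6) = -0.244
  γ = (-7 - (-3.7)·0.362 - (3)·-0.244 - (-1)·-1.490) / (11.7) = -0.549
  δ = (-6 - (1)·0.362 - (-2)·-0.244 - (1)·-0.549) / (6) = -1.050
Residual b − A·x = (-2.819, -0.025, 0.445, -0.001); ∞-norm = 2.819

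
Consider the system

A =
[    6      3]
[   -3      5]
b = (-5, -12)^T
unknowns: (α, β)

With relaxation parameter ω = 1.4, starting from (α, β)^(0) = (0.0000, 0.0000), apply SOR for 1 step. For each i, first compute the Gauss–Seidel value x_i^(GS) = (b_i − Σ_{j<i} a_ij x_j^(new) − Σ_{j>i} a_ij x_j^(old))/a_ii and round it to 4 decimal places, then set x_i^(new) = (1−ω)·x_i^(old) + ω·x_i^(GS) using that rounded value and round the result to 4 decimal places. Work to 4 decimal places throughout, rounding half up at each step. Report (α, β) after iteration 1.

(-1.1666, -4.3400)

Iteration 1:
  α: GS value = (-5 - (3)·0.0000) / (6) = -0.8333;  α ← (1−ω)·0.0000 + ω·-0.8333 = -1.1666
  β: GS value = (-12 - (-3)·-1.1666) / (5) = -3.1000;  β ← (1−ω)·0.0000 + ω·-3.1000 = -4.3400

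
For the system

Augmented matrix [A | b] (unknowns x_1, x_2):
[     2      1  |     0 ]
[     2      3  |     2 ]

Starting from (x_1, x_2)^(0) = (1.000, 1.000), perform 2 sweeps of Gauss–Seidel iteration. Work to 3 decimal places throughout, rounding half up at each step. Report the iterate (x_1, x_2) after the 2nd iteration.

(-0.500, 1.000)

Iteration 1:
  x_1 = (0 - (1)·1.000) / (2) = -0.500
  x_2 = (2 - (2)·-0.500) / (3) = 1.000
Iteration 2:
  x_1 = (0 - (1)·1.000) / (2) = -0.500
  x_2 = (2 - (2)·-0.500) / (3) = 1.000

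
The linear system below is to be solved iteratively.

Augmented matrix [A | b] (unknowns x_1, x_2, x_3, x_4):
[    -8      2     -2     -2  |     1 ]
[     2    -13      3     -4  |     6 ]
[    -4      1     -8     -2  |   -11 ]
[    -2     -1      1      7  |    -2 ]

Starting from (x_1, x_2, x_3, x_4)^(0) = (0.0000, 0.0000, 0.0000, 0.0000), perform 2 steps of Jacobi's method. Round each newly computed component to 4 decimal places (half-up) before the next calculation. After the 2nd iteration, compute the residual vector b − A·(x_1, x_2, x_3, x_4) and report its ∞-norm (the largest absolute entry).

Iteration 1:
  x_1 = (1 - (2)·0.0000 - (-2)·0.0000 - (-2)·0.0000) / (-8) = -0.1250
  x_2 = (6 - (2)·0.0000 - (3)·0.0000 - (-4)·0.0000) / (-13) = -0.4615
  x_3 = (-11 - (-4)·0.0000 - (1)·0.0000 - (-2)·0.0000) / (-8) = 1.3750
  x_4 = (-2 - (-2)·0.0000 - (-1)·0.0000 - (1)·0.0000) / (7) = -0.2857
Iteration 2:
  x_1 = (1 - (2)·-0.4615 - (-2)·1.3750 - (-2)·-0.2857) / (-8) = -0.5127
  x_2 = (6 - (2)·-0.1250 - (3)·1.3750 - (-4)·-0.2857) / (-13) = -0.0756
  x_3 = (-11 - (-4)·-0.1250 - (1)·-0.4615 - (-2)·-0.2857) / (-8) = 1.4512
  x_4 = (-2 - (-2)·-0.1250 - (-1)·-0.4615 - (1)·1.3750) / (7) = -0.5838
Residual b − A·x = (-1.2156, -0.6462, -2.5332, -0.4656); ∞-norm = 2.5332

2.5332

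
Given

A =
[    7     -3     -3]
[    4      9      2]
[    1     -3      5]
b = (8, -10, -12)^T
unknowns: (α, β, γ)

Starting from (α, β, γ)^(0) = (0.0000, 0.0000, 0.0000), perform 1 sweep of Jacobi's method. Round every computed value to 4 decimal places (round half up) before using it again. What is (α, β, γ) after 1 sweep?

(1.1429, -1.1111, -2.4000)

Iteration 1:
  α = (8 - (-3)·0.0000 - (-3)·0.0000) / (7) = 1.1429
  β = (-10 - (4)·0.0000 - (2)·0.0000) / (9) = -1.1111
  γ = (-12 - (1)·0.0000 - (-3)·0.0000) / (5) = -2.4000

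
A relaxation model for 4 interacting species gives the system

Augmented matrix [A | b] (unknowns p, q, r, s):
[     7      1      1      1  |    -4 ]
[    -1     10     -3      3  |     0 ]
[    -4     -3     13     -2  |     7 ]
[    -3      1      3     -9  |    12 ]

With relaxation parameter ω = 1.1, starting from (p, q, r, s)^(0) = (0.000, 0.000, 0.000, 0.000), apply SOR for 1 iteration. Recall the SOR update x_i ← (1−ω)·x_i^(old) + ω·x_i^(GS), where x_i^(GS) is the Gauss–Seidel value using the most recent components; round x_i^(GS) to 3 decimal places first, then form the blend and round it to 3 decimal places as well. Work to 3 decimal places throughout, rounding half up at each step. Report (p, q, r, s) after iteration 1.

(-0.628, -0.069, 0.362, -1.112)

Iteration 1:
  p: GS value = (-4 - (1)·0.000 - (1)·0.000 - (1)·0.000) / (7) = -0.571;  p ← (1−ω)·0.000 + ω·-0.571 = -0.628
  q: GS value = (0 - (-1)·-0.628 - (-3)·0.000 - (3)·0.000) / (10) = -0.063;  q ← (1−ω)·0.000 + ω·-0.063 = -0.069
  r: GS value = (7 - (-4)·-0.628 - (-3)·-0.069 - (-2)·0.000) / (13) = 0.329;  r ← (1−ω)·0.000 + ω·0.329 = 0.362
  s: GS value = (12 - (-3)·-0.628 - (1)·-0.069 - (3)·0.362) / (-9) = -1.011;  s ← (1−ω)·0.000 + ω·-1.011 = -1.112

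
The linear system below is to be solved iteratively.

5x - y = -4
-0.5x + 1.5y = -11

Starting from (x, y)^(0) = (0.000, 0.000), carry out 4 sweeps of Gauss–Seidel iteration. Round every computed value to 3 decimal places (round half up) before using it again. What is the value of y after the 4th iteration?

Iteration 1:
  x = (-4 - (-1)·0.000) / (5) = -0.800
  y = (-11 - (-0.5)·-0.800) / (1.5) = -7.600
Iteration 2:
  x = (-4 - (-1)·-7.600) / (5) = -2.320
  y = (-11 - (-0.5)·-2.320) / (1.5) = -8.107
Iteration 3:
  x = (-4 - (-1)·-8.107) / (5) = -2.421
  y = (-11 - (-0.5)·-2.421) / (1.5) = -8.140
Iteration 4:
  x = (-4 - (-1)·-8.140) / (5) = -2.428
  y = (-11 - (-0.5)·-2.428) / (1.5) = -8.143

-8.143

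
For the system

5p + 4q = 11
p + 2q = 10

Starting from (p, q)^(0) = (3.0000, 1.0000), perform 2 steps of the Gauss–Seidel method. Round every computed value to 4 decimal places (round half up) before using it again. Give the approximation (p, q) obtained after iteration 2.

Iteration 1:
  p = (11 - (4)·1.0000) / (5) = 1.4000
  q = (10 - (1)·1.4000) / (2) = 4.3000
Iteration 2:
  p = (11 - (4)·4.3000) / (5) = -1.2400
  q = (10 - (1)·-1.2400) / (2) = 5.6200

(-1.2400, 5.6200)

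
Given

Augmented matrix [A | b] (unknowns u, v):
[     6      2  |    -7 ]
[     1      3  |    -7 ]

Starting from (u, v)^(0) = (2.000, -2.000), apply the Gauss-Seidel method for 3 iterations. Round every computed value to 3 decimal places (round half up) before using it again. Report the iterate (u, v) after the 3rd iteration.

(-0.438, -2.187)

Iteration 1:
  u = (-7 - (2)·-2.000) / (6) = -0.500
  v = (-7 - (1)·-0.500) / (3) = -2.167
Iteration 2:
  u = (-7 - (2)·-2.167) / (6) = -0.444
  v = (-7 - (1)·-0.444) / (3) = -2.185
Iteration 3:
  u = (-7 - (2)·-2.185) / (6) = -0.438
  v = (-7 - (1)·-0.438) / (3) = -2.187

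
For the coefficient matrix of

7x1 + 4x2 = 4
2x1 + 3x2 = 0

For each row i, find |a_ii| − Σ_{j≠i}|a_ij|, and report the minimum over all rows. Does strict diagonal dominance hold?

row 1: |7| − (4) = 3
row 2: |3| − (2) = 1
minimum over rows = 1 → strictly diagonally dominant (convergence guaranteed)

1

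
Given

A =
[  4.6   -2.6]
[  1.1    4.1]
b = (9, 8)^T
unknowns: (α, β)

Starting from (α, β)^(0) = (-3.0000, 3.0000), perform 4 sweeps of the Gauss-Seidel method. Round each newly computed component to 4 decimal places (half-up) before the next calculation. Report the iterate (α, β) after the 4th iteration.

(2.6531, 1.2394)

Iteration 1:
  α = (9 - (-2.6)·3.0000) / (4.6) = 3.6522
  β = (8 - (1.1)·3.6522) / (4.1) = 0.9714
Iteration 2:
  α = (9 - (-2.6)·0.9714) / (4.6) = 2.5056
  β = (8 - (1.1)·2.5056) / (4.1) = 1.2790
Iteration 3:
  α = (9 - (-2.6)·1.2790) / (4.6) = 2.6794
  β = (8 - (1.1)·2.6794) / (4.1) = 1.2324
Iteration 4:
  α = (9 - (-2.6)·1.2324) / (4.6) = 2.6531
  β = (8 - (1.1)·2.6531) / (4.1) = 1.2394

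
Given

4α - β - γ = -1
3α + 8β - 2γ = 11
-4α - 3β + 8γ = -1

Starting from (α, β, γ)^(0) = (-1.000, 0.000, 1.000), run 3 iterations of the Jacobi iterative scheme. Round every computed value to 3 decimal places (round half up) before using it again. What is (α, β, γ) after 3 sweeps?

Iteration 1:
  α = (-1 - (-1)·0.000 - (-1)·1.000) / (4) = 0.000
  β = (11 - (3)·-1.000 - (-2)·1.000) / (8) = 2.000
  γ = (-1 - (-4)·-1.000 - (-3)·0.000) / (8) = -0.625
Iteration 2:
  α = (-1 - (-1)·2.000 - (-1)·-0.625) / (4) = 0.094
  β = (11 - (3)·0.000 - (-2)·-0.625) / (8) = 1.219
  γ = (-1 - (-4)·0.000 - (-3)·2.000) / (8) = 0.625
Iteration 3:
  α = (-1 - (-1)·1.219 - (-1)·0.625) / (4) = 0.211
  β = (11 - (3)·0.094 - (-2)·0.625) / (8) = 1.496
  γ = (-1 - (-4)·0.094 - (-3)·1.219) / (8) = 0.379

(0.211, 1.496, 0.379)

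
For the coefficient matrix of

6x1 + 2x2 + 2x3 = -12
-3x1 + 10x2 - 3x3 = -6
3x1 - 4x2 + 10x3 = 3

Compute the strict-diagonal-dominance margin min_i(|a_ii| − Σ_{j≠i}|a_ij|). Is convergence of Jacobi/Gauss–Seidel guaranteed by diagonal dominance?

row 1: |6| − (2+2) = 2
row 2: |10| − (3+3) = 4
row 3: |10| − (3+4) = 3
minimum over rows = 2 → strictly diagonally dominant (convergence guaranteed)

2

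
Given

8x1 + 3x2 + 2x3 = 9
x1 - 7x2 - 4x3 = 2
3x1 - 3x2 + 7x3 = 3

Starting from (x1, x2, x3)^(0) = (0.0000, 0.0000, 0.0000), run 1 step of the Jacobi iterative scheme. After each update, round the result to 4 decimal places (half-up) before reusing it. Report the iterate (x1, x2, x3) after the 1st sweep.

Iteration 1:
  x1 = (9 - (3)·0.0000 - (2)·0.0000) / (8) = 1.1250
  x2 = (2 - (1)·0.0000 - (-4)·0.0000) / (-7) = -0.2857
  x3 = (3 - (3)·0.0000 - (-3)·0.0000) / (7) = 0.4286

(1.1250, -0.2857, 0.4286)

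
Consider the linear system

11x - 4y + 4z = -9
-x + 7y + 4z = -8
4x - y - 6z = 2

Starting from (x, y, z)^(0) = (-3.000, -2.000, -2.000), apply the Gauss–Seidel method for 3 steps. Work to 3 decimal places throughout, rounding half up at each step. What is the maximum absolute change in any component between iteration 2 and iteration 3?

Iteration 1:
  x = (-9 - (-4)·-2.000 - (4)·-2.000) / (11) = -0.818
  y = (-8 - (-1)·-0.818 - (4)·-2.000) / (7) = -0.117
  z = (2 - (4)·-0.818 - (-1)·-0.117) / (-6) = -0.859
Iteration 2:
  x = (-9 - (-4)·-0.117 - (4)·-0.859) / (11) = -0.548
  y = (-8 - (-1)·-0.548 - (4)·-0.859) / (7) = -0.730
  z = (2 - (4)·-0.548 - (-1)·-0.730) / (-6) = -0.577
Iteration 3:
  x = (-9 - (-4)·-0.730 - (4)·-0.577) / (11) = -0.874
  y = (-8 - (-1)·-0.874 - (4)·-0.577) / (7) = -0.938
  z = (2 - (4)·-0.874 - (-1)·-0.938) / (-6) = -0.760
Change: (-0.326, -0.208, -0.183) → max |·| = 0.326

0.326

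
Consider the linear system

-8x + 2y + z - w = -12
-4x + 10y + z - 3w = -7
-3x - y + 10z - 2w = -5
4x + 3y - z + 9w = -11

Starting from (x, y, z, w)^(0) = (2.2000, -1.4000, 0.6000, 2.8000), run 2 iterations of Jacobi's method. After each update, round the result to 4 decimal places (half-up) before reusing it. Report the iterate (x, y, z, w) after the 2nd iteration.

Iteration 1:
  x = (-12 - (2)·-1.4000 - (1)·0.6000 - (-1)·2.8000) / (-8) = 0.8750
  y = (-7 - (-4)·2.2000 - (1)·0.6000 - (-3)·2.8000) / (10) = 0.9600
  z = (-5 - (-3)·2.2000 - (-1)·-1.4000 - (-2)·2.8000) / (10) = 0.5800
  w = (-11 - (4)·2.2000 - (3)·-1.4000 - (-1)·0.6000) / (9) = -1.6667
Iteration 2:
  x = (-12 - (2)·0.9600 - (1)·0.5800 - (-1)·-1.6667) / (-8) = 2.0208
  y = (-7 - (-4)·0.8750 - (1)·0.5800 - (-3)·-1.6667) / (10) = -0.9080
  z = (-5 - (-3)·0.8750 - (-1)·0.9600 - (-2)·-1.6667) / (10) = -0.4748
  w = (-11 - (4)·0.8750 - (3)·0.9600 - (-1)·0.5800) / (9) = -1.8667

(2.0208, -0.9080, -0.4748, -1.8667)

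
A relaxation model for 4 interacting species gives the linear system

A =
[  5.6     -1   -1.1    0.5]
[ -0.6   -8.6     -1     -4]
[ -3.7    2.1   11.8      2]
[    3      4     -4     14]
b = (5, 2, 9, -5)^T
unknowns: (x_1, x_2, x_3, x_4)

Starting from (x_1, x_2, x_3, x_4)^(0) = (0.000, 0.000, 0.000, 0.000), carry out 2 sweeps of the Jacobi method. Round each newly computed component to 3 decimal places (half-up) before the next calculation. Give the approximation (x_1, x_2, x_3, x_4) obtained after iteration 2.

Iteration 1:
  x_1 = (5 - (-1)·0.000 - (-1.1)·0.000 - (0.5)·0.000) / (5.6) = 0.893
  x_2 = (2 - (-0.6)·0.000 - (-1)·0.000 - (-4)·0.000) / (-8.6) = -0.233
  x_3 = (9 - (-3.7)·0.000 - (2.1)·0.000 - (2)·0.000) / (11.8) = 0.763
  x_4 = (-5 - (3)·0.000 - (4)·0.000 - (-4)·0.000) / (14) = -0.357
Iteration 2:
  x_1 = (5 - (-1)·-0.233 - (-1.1)·0.763 - (0.5)·-0.357) / (5.6) = 1.033
  x_2 = (2 - (-0.6)·0.893 - (-1)·0.763 - (-4)·-0.357) / (-8.6) = -0.218
  x_3 = (9 - (-3.7)·0.893 - (2.1)·-0.233 - (2)·-0.357) / (11.8) = 1.145
  x_4 = (-5 - (3)·0.893 - (4)·-0.233 - (-4)·0.763) / (14) = -0.264

(1.033, -0.218, 1.145, -0.264)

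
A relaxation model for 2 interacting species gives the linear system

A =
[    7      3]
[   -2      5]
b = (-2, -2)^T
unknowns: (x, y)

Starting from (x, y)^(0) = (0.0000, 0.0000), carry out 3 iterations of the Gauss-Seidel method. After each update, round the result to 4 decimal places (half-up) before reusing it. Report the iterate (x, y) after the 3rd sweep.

(-0.1031, -0.4412)

Iteration 1:
  x = (-2 - (3)·0.0000) / (7) = -0.2857
  y = (-2 - (-2)·-0.2857) / (5) = -0.5143
Iteration 2:
  x = (-2 - (3)·-0.5143) / (7) = -0.0653
  y = (-2 - (-2)·-0.0653) / (5) = -0.4261
Iteration 3:
  x = (-2 - (3)·-0.4261) / (7) = -0.1031
  y = (-2 - (-2)·-0.1031) / (5) = -0.4412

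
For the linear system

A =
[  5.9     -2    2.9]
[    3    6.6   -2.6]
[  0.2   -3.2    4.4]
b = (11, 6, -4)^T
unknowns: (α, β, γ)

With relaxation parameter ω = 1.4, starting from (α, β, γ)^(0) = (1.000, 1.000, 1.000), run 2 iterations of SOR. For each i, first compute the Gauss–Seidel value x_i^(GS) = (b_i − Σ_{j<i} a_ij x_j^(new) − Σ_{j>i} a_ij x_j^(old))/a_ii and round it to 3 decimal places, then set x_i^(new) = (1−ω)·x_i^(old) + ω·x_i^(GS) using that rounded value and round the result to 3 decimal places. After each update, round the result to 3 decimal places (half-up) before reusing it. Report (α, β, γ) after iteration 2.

Iteration 1:
  α: GS value = (11 - (-2)·1.000 - (2.9)·1.000) / (5.9) = 1.712;  α ← (1−ω)·1.000 + ω·1.712 = 1.997
  β: GS value = (6 - (3)·1.997 - (-2.6)·1.000) / (6.6) = 0.395;  β ← (1−ω)·1.000 + ω·0.395 = 0.153
  γ: GS value = (-4 - (0.2)·1.997 - (-3.2)·0.153) / (4.4) = -0.889;  γ ← (1−ω)·1.000 + ω·-0.889 = -1.645
Iteration 2:
  α: GS value = (11 - (-2)·0.153 - (2.9)·-1.645) / (5.9) = 2.725;  α ← (1−ω)·1.997 + ω·2.725 = 3.016
  β: GS value = (6 - (3)·3.016 - (-2.6)·-1.645) / (6.6) = -1.110;  β ← (1−ω)·0.153 + ω·-1.110 = -1.615
  γ: GS value = (-4 - (0.2)·3.016 - (-3.2)·-1.615) / (4.4) = -2.221;  γ ← (1−ω)·-1.645 + ω·-2.221 = -2.451

(3.016, -1.615, -2.451)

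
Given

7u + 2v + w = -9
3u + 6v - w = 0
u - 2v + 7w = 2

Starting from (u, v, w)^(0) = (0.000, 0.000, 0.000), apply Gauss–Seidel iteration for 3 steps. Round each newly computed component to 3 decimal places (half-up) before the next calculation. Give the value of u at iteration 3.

-1.649

Iteration 1:
  u = (-9 - (2)·0.000 - (1)·0.000) / (7) = -1.286
  v = (0 - (3)·-1.286 - (-1)·0.000) / (6) = 0.643
  w = (2 - (1)·-1.286 - (-2)·0.643) / (7) = 0.653
Iteration 2:
  u = (-9 - (2)·0.643 - (1)·0.653) / (7) = -1.563
  v = (0 - (3)·-1.563 - (-1)·0.653) / (6) = 0.890
  w = (2 - (1)·-1.563 - (-2)·0.890) / (7) = 0.763
Iteration 3:
  u = (-9 - (2)·0.890 - (1)·0.763) / (7) = -1.649
  v = (0 - (3)·-1.649 - (-1)·0.763) / (6) = 0.952
  w = (2 - (1)·-1.649 - (-2)·0.952) / (7) = 0.793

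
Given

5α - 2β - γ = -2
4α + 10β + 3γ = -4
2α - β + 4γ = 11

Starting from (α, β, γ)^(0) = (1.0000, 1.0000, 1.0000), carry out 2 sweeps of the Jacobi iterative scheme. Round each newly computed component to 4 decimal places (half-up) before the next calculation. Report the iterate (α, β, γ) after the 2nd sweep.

(-0.3400, -1.2300, 2.3750)

Iteration 1:
  α = (-2 - (-2)·1.0000 - (-1)·1.0000) / (5) = 0.2000
  β = (-4 - (4)·1.0000 - (3)·1.0000) / (10) = -1.1000
  γ = (11 - (2)·1.0000 - (-1)·1.0000) / (4) = 2.5000
Iteration 2:
  α = (-2 - (-2)·-1.1000 - (-1)·2.5000) / (5) = -0.3400
  β = (-4 - (4)·0.2000 - (3)·2.5000) / (10) = -1.2300
  γ = (11 - (2)·0.2000 - (-1)·-1.1000) / (4) = 2.3750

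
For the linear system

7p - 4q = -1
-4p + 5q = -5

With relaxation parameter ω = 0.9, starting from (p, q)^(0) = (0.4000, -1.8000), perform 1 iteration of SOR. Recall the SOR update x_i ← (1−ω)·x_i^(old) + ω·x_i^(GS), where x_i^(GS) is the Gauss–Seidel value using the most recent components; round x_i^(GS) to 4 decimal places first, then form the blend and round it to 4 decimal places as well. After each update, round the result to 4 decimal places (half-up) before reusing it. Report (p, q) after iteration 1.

Iteration 1:
  p: GS value = (-1 - (-4)·-1.8000) / (7) = -1.1714;  p ← (1−ω)·0.4000 + ω·-1.1714 = -1.0143
  q: GS value = (-5 - (-4)·-1.0143) / (5) = -1.8114;  q ← (1−ω)·-1.8000 + ω·-1.8114 = -1.8103

(-1.0143, -1.8103)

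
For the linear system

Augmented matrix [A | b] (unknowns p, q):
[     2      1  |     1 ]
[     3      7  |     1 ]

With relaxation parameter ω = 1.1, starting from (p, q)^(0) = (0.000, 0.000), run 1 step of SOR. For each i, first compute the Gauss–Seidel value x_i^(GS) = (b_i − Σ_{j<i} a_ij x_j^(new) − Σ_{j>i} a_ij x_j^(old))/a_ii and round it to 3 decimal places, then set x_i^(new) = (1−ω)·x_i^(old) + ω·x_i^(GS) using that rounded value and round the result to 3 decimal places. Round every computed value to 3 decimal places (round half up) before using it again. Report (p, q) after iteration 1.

Iteration 1:
  p: GS value = (1 - (1)·0.000) / (2) = 0.500;  p ← (1−ω)·0.000 + ω·0.500 = 0.550
  q: GS value = (1 - (3)·0.550) / (7) = -0.093;  q ← (1−ω)·0.000 + ω·-0.093 = -0.102

(0.550, -0.102)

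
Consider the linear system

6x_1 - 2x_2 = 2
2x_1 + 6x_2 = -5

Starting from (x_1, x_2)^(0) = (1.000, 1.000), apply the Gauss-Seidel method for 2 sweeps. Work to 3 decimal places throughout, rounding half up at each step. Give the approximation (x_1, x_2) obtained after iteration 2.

(-0.019, -0.827)

Iteration 1:
  x_1 = (2 - (-2)·1.000) / (6) = 0.667
  x_2 = (-5 - (2)·0.667) / (6) = -1.056
Iteration 2:
  x_1 = (2 - (-2)·-1.056) / (6) = -0.019
  x_2 = (-5 - (2)·-0.019) / (6) = -0.827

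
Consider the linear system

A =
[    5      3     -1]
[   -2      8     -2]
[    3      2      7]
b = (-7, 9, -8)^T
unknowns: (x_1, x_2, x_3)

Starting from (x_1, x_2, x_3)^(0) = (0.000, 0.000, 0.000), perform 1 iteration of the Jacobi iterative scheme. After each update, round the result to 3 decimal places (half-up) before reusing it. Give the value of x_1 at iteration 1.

Iteration 1:
  x_1 = (-7 - (3)·0.000 - (-1)·0.000) / (5) = -1.400
  x_2 = (9 - (-2)·0.000 - (-2)·0.000) / (8) = 1.125
  x_3 = (-8 - (3)·0.000 - (2)·0.000) / (7) = -1.143

-1.400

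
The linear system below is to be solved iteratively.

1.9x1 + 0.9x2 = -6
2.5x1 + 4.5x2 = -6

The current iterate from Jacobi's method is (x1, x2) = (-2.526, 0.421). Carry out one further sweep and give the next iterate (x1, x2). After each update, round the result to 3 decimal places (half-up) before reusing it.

One sweep:
  x1 = (-6 - (0.9)·0.421) / (1.9) = -3.357
  x2 = (-6 - (2.5)·-2.526) / (4.5) = 0.070

(-3.357, 0.070)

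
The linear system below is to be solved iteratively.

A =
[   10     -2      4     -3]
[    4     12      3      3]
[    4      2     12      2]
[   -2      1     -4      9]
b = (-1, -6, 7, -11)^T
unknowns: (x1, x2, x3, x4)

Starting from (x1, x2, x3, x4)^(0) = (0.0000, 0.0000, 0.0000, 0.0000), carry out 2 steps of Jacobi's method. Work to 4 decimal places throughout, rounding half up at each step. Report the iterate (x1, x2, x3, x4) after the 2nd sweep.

Iteration 1:
  x1 = (-1 - (-2)·0.0000 - (4)·0.0000 - (-3)·0.0000) / (10) = -0.1000
  x2 = (-6 - (4)·0.0000 - (3)·0.0000 - (3)·0.0000) / (12) = -0.5000
  x3 = (7 - (4)·0.0000 - (2)·0.0000 - (2)·0.0000) / (12) = 0.5833
  x4 = (-11 - (-2)·0.0000 - (1)·0.0000 - (-4)·0.0000) / (9) = -1.2222
Iteration 2:
  x1 = (-1 - (-2)·-0.5000 - (4)·0.5833 - (-3)·-1.2222) / (10) = -0.8000
  x2 = (-6 - (4)·-0.1000 - (3)·0.5833 - (3)·-1.2222) / (12) = -0.3069
  x3 = (7 - (4)·-0.1000 - (2)·-0.5000 - (2)·-1.2222) / (12) = 0.9037
  x4 = (-11 - (-2)·-0.1000 - (1)·-0.5000 - (-4)·0.5833) / (9) = -0.9296

(-0.8000, -0.3069, 0.9037, -0.9296)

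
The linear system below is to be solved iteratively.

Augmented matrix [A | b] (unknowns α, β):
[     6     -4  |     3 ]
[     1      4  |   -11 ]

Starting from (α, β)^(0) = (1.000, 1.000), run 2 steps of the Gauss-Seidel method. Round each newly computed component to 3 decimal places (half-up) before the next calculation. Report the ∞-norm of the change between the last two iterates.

2.695

Iteration 1:
  α = (3 - (-4)·1.000) / (6) = 1.167
  β = (-11 - (1)·1.167) / (4) = -3.042
Iteration 2:
  α = (3 - (-4)·-3.042) / (6) = -1.528
  β = (-11 - (1)·-1.528) / (4) = -2.368
Change: (-2.695, 0.674) → max |·| = 2.695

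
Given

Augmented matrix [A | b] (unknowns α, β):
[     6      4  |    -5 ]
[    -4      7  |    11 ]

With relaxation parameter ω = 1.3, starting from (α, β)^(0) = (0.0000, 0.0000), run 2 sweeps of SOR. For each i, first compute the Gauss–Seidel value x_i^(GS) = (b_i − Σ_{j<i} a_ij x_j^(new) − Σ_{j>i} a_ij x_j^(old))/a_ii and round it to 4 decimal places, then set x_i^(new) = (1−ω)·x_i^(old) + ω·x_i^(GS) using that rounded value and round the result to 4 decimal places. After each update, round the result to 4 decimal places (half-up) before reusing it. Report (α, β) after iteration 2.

Iteration 1:
  α: GS value = (-5 - (4)·0.0000) / (6) = -0.8333;  α ← (1−ω)·0.0000 + ω·-0.8333 = -1.0833
  β: GS value = (11 - (-4)·-1.0833) / (7) = 0.9524;  β ← (1−ω)·0.0000 + ω·0.9524 = 1.2381
Iteration 2:
  α: GS value = (-5 - (4)·1.2381) / (6) = -1.6587;  α ← (1−ω)·-1.0833 + ω·-1.6587 = -1.8313
  β: GS value = (11 - (-4)·-1.8313) / (7) = 0.5250;  β ← (1−ω)·1.2381 + ω·0.5250 = 0.3111

(-1.8313, 0.3111)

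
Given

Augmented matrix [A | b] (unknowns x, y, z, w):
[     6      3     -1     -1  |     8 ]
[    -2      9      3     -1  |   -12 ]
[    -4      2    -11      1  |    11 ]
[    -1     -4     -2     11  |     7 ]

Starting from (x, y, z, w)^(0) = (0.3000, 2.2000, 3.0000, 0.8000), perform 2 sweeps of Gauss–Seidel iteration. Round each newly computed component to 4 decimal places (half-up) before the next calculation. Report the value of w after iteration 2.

Iteration 1:
  x = (8 - (3)·2.2000 - (-1)·3.0000 - (-1)·0.8000) / (6) = 0.8667
  y = (-12 - (-2)·0.8667 - (3)·3.0000 - (-1)·0.8000) / (9) = -2.0518
  z = (11 - (-4)·0.8667 - (2)·-2.0518 - (1)·0.8000) / (-11) = -1.6155
  w = (7 - (-1)·0.8667 - (-4)·-2.0518 - (-2)·-1.6155) / (11) = -0.3247
Iteration 2:
  x = (8 - (3)·-2.0518 - (-1)·-1.6155 - (-1)·-0.3247) / (6) = 2.0359
  y = (-12 - (-2)·2.0359 - (3)·-1.6155 - (-1)·-0.3247) / (9) = -0.3785
  z = (11 - (-4)·2.0359 - (2)·-0.3785 - (1)·-0.3247) / (-11) = -1.8387
  w = (7 - (-1)·2.0359 - (-4)·-0.3785 - (-2)·-1.8387) / (11) = 0.3495

0.3495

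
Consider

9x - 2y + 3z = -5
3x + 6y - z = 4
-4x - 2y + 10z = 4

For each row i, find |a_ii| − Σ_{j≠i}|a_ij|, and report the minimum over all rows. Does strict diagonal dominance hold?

2

row 1: |9| − (2+3) = 4
row 2: |6| − (3+1) = 2
row 3: |10| − (4+2) = 4
minimum over rows = 2 → strictly diagonally dominant (convergence guaranteed)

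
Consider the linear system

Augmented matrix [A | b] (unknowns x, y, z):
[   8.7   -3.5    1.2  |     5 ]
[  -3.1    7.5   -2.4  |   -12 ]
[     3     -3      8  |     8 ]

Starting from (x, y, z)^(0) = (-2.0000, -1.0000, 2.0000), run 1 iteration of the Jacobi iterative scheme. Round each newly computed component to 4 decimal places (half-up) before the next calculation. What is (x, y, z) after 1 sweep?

(-0.1034, -1.7867, 1.3750)

Iteration 1:
  x = (5 - (-3.5)·-1.0000 - (1.2)·2.0000) / (8.7) = -0.1034
  y = (-12 - (-3.1)·-2.0000 - (-2.4)·2.0000) / (7.5) = -1.7867
  z = (8 - (3)·-2.0000 - (-3)·-1.0000) / (8) = 1.3750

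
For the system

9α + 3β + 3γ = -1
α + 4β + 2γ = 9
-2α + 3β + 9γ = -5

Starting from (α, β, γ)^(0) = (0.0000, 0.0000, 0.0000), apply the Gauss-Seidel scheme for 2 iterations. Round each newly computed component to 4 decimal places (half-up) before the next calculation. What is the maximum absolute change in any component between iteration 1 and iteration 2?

0.7479

Iteration 1:
  α = (-1 - (3)·0.0000 - (3)·0.0000) / (9) = -0.1111
  β = (9 - (1)·-0.1111 - (2)·0.0000) / (4) = 2.2778
  γ = (-5 - (-2)·-0.1111 - (3)·2.2778) / (9) = -1.3395
Iteration 2:
  α = (-1 - (3)·2.2778 - (3)·-1.3395) / (9) = -0.4239
  β = (9 - (1)·-0.4239 - (2)·-1.3395) / (4) = 3.0257
  γ = (-5 - (-2)·-0.4239 - (3)·3.0257) / (9) = -1.6583
Change: (-0.3128, 0.7479, -0.3188) → max |·| = 0.7479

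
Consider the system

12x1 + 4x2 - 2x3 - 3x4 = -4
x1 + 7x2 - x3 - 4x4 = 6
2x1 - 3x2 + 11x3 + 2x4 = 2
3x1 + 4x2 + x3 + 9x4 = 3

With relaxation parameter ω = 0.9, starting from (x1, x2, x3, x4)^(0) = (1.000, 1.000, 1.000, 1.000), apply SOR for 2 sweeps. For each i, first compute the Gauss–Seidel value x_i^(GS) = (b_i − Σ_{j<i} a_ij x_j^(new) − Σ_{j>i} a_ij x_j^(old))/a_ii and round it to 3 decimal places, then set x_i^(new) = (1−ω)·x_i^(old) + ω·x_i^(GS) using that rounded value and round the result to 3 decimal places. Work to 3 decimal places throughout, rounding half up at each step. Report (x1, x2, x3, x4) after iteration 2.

(-0.748, 0.969, 0.610, 0.053)

Iteration 1:
  x1: GS value = (-4 - (4)·1.000 - (-2)·1.000 - (-3)·1.000) / (12) = -0.250;  x1 ← (1−ω)·1.000 + ω·-0.250 = -0.125
  x2: GS value = (6 - (1)·-0.125 - (-1)·1.000 - (-4)·1.000) / (7) = 1.589;  x2 ← (1−ω)·1.000 + ω·1.589 = 1.530
  x3: GS value = (2 - (2)·-0.125 - (-3)·1.530 - (2)·1.000) / (11) = 0.440;  x3 ← (1−ω)·1.000 + ω·0.440 = 0.496
  x4: GS value = (3 - (3)·-0.125 - (4)·1.530 - (1)·0.496) / (9) = -0.360;  x4 ← (1−ω)·1.000 + ω·-0.360 = -0.224
Iteration 2:
  x1: GS value = (-4 - (4)·1.530 - (-2)·0.496 - (-3)·-0.224) / (12) = -0.817;  x1 ← (1−ω)·-0.125 + ω·-0.817 = -0.748
  x2: GS value = (6 - (1)·-0.748 - (-1)·0.496 - (-4)·-0.224) / (7) = 0.907;  x2 ← (1−ω)·1.530 + ω·0.907 = 0.969
  x3: GS value = (2 - (2)·-0.748 - (-3)·0.969 - (2)·-0.224) / (11) = 0.623;  x3 ← (1−ω)·0.496 + ω·0.623 = 0.610
  x4: GS value = (3 - (3)·-0.748 - (4)·0.969 - (1)·0.610) / (9) = 0.084;  x4 ← (1−ω)·-0.224 + ω·0.084 = 0.053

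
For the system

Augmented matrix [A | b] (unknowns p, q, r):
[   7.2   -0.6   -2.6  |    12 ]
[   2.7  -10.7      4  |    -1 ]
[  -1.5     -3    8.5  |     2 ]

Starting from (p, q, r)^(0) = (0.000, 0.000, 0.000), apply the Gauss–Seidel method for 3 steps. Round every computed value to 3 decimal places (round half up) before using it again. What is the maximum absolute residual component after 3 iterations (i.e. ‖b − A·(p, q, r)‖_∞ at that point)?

Iteration 1:
  p = (12 - (-0.6)·0.000 - (-2.6)·0.000) / (7.2) = 1.667
  q = (-1 - (2.7)·1.667 - (4)·0.000) / (-10.7) = 0.514
  r = (2 - (-1.5)·1.667 - (-3)·0.514) / (8.5) = 0.711
Iteration 2:
  p = (12 - (-0.6)·0.514 - (-2.6)·0.711) / (7.2) = 1.966
  q = (-1 - (2.7)·1.966 - (4)·0.711) / (-10.7) = 0.855
  r = (2 - (-1.5)·1.966 - (-3)·0.855) / (8.5) = 0.884
Iteration 3:
  p = (12 - (-0.6)·0.855 - (-2.6)·0.884) / (7.2) = 2.057
  q = (-1 - (2.7)·2.057 - (4)·0.884) / (-10.7) = 0.943
  r = (2 - (-1.5)·2.057 - (-3)·0.943) / (8.5) = 0.931
Residual b − A·x = (0.176, -0.188, 0.001); ∞-norm = 0.188

0.188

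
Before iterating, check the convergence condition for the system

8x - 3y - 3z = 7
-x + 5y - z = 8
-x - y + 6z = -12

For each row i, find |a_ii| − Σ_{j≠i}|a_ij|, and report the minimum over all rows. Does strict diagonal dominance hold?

row 1: |8| − (3+3) = 2
row 2: |5| − (1+1) = 3
row 3: |6| − (1+1) = 4
minimum over rows = 2 → strictly diagonally dominant (convergence guaranteed)

2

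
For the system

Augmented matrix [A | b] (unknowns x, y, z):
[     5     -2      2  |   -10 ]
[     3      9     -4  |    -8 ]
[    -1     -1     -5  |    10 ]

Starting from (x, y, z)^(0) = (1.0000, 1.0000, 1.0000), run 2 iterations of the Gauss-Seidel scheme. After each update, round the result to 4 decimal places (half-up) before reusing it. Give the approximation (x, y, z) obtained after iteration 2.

Iteration 1:
  x = (-10 - (-2)·1.0000 - (2)·1.0000) / (5) = -2.0000
  y = (-8 - (3)·-2.0000 - (-4)·1.0000) / (9) = 0.2222
  z = (10 - (-1)·-2.0000 - (-1)·0.2222) / (-5) = -1.6444
Iteration 2:
  x = (-10 - (-2)·0.2222 - (2)·-1.6444) / (5) = -1.2534
  y = (-8 - (3)·-1.2534 - (-4)·-1.6444) / (9) = -1.2019
  z = (10 - (-1)·-1.2534 - (-1)·-1.2019) / (-5) = -1.5089

(-1.2534, -1.2019, -1.5089)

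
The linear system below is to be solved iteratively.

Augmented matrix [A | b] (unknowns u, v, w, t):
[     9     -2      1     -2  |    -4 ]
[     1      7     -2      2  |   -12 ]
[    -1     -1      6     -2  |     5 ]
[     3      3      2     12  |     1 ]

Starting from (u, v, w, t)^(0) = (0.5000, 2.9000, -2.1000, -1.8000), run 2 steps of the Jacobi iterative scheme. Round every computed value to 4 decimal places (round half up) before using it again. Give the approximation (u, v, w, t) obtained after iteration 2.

Iteration 1:
  u = (-4 - (-2)·2.9000 - (1)·-2.1000 - (-2)·-1.8000) / (9) = 0.0333
  v = (-12 - (1)·0.5000 - (-2)·-2.1000 - (2)·-1.8000) / (7) = -1.8714
  w = (5 - (-1)·0.5000 - (-1)·2.9000 - (-2)·-1.8000) / (6) = 0.8000
  t = (1 - (3)·0.5000 - (3)·2.9000 - (2)·-2.1000) / (12) = -0.4167
Iteration 2:
  u = (-4 - (-2)·-1.8714 - (1)·0.8000 - (-2)·-0.4167) / (9) = -1.0418
  v = (-12 - (1)·0.0333 - (-2)·0.8000 - (2)·-0.4167) / (7) = -1.3714
  w = (5 - (-1)·0.0333 - (-1)·-1.8714 - (-2)·-0.4167) / (6) = 0.3881
  t = (1 - (3)·0.0333 - (3)·-1.8714 - (2)·0.8000) / (12) = 0.4095

(-1.0418, -1.3714, 0.3881, 0.4095)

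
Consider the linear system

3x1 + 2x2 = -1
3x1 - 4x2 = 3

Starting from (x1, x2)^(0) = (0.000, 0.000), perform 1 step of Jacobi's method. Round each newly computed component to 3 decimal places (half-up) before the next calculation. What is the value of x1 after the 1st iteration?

Iteration 1:
  x1 = (-1 - (2)·0.000) / (3) = -0.333
  x2 = (3 - (3)·0.000) / (-4) = -0.750

-0.333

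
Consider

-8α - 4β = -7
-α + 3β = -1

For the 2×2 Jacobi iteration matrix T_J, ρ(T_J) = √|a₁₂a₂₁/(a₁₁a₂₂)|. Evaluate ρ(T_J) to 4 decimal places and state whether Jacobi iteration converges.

a₁₂a₂₁/(a₁₁a₂₂) = (-4)·(-1) / ((-8)·(3)) = -0.166667
ρ = √|-0.166667| = √0.166667 = 0.4082
ρ < 1, so Jacobi converges

0.4082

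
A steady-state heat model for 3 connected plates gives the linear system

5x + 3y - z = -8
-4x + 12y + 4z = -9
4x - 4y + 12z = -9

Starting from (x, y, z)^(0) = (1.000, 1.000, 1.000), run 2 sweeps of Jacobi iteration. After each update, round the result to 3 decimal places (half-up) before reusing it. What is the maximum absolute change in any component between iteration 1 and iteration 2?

0.700

Iteration 1:
  x = (-8 - (3)·1.000 - (-1)·1.000) / (5) = -2.000
  y = (-9 - (-4)·1.000 - (4)·1.000) / (12) = -0.750
  z = (-9 - (4)·1.000 - (-4)·1.000) / (12) = -0.750
Iteration 2:
  x = (-8 - (3)·-0.750 - (-1)·-0.750) / (5) = -1.300
  y = (-9 - (-4)·-2.000 - (4)·-0.750) / (12) = -1.167
  z = (-9 - (4)·-2.000 - (-4)·-0.750) / (12) = -0.333
Change: (0.700, -0.417, 0.417) → max |·| = 0.700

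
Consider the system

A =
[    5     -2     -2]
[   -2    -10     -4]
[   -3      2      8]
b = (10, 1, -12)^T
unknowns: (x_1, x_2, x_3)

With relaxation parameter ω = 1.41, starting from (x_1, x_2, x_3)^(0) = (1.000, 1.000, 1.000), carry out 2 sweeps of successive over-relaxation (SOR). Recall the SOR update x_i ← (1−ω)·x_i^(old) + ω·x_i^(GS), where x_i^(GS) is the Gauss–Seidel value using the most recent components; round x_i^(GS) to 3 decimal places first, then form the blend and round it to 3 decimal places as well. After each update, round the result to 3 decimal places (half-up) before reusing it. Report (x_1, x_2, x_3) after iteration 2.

(0.229, 0.610, -2.247)

Iteration 1:
  x_1: GS value = (10 - (-2)·1.000 - (-2)·1.000) / (5) = 2.800;  x_1 ← (1−ω)·1.000 + ω·2.800 = 3.538
  x_2: GS value = (1 - (-2)·3.538 - (-4)·1.000) / (-10) = -1.208;  x_2 ← (1−ω)·1.000 + ω·-1.208 = -2.113
  x_3: GS value = (-12 - (-3)·3.538 - (2)·-2.113) / (8) = 0.355;  x_3 ← (1−ω)·1.000 + ω·0.355 = 0.091
Iteration 2:
  x_1: GS value = (10 - (-2)·-2.113 - (-2)·0.091) / (5) = 1.191;  x_1 ← (1−ω)·3.538 + ω·1.191 = 0.229
  x_2: GS value = (1 - (-2)·0.229 - (-4)·0.091) / (-10) = -0.182;  x_2 ← (1−ω)·-2.113 + ω·-0.182 = 0.610
  x_3: GS value = (-12 - (-3)·0.229 - (2)·0.610) / (8) = -1.567;  x_3 ← (1−ω)·0.091 + ω·-1.567 = -2.247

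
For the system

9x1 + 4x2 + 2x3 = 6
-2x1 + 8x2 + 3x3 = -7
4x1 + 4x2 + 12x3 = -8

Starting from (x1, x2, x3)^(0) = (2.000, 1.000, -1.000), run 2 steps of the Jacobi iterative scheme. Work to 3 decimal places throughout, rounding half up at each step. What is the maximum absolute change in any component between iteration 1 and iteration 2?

0.852

Iteration 1:
  x1 = (6 - (4)·1.000 - (2)·-1.000) / (9) = 0.444
  x2 = (-7 - (-2)·2.000 - (3)·-1.000) / (8) = 0.000
  x3 = (-8 - (4)·2.000 - (4)·1.000) / (12) = -1.667
Iteration 2:
  x1 = (6 - (4)·0.000 - (2)·-1.667) / (9) = 1.037
  x2 = (-7 - (-2)·0.444 - (3)·-1.667) / (8) = -0.139
  x3 = (-8 - (4)·0.444 - (4)·0.000) / (12) = -0.815
Change: (0.593, -0.139, 0.852) → max |·| = 0.852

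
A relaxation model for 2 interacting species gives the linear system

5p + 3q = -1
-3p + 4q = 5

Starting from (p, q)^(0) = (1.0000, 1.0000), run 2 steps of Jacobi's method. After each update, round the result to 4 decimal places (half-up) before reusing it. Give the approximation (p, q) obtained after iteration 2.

Iteration 1:
  p = (-1 - (3)·1.0000) / (5) = -0.8000
  q = (5 - (-3)·1.0000) / (4) = 2.0000
Iteration 2:
  p = (-1 - (3)·2.0000) / (5) = -1.4000
  q = (5 - (-3)·-0.8000) / (4) = 0.6500

(-1.4000, 0.6500)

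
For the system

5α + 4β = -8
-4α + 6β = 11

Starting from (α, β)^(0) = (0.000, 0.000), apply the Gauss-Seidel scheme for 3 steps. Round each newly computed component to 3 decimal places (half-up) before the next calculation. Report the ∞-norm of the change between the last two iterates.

Iteration 1:
  α = (-8 - (4)·0.000) / (5) = -1.600
  β = (11 - (-4)·-1.600) / (6) = 0.767
Iteration 2:
  α = (-8 - (4)·0.767) / (5) = -2.214
  β = (11 - (-4)·-2.214) / (6) = 0.357
Iteration 3:
  α = (-8 - (4)·0.357) / (5) = -1.886
  β = (11 - (-4)·-1.886) / (6) = 0.576
Change: (0.328, 0.219) → max |·| = 0.328

0.328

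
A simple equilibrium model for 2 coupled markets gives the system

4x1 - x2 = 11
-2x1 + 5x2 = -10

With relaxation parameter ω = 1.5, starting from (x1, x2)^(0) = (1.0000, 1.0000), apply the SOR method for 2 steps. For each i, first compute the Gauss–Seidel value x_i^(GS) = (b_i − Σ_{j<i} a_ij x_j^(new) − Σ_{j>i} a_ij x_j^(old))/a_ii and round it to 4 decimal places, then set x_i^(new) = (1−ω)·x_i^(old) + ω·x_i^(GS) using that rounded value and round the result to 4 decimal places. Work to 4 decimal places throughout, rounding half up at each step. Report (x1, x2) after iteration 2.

(1.7125, -1.4225)

Iteration 1:
  x1: GS value = (11 - (-1)·1.0000) / (4) = 3.0000;  x1 ← (1−ω)·1.0000 + ω·3.0000 = 4.0000
  x2: GS value = (-10 - (-2)·4.0000) / (5) = -0.4000;  x2 ← (1−ω)·1.0000 + ω·-0.4000 = -1.1000
Iteration 2:
  x1: GS value = (11 - (-1)·-1.1000) / (4) = 2.4750;  x1 ← (1−ω)·4.0000 + ω·2.4750 = 1.7125
  x2: GS value = (-10 - (-2)·1.7125) / (5) = -1.3150;  x2 ← (1−ω)·-1.1000 + ω·-1.3150 = -1.4225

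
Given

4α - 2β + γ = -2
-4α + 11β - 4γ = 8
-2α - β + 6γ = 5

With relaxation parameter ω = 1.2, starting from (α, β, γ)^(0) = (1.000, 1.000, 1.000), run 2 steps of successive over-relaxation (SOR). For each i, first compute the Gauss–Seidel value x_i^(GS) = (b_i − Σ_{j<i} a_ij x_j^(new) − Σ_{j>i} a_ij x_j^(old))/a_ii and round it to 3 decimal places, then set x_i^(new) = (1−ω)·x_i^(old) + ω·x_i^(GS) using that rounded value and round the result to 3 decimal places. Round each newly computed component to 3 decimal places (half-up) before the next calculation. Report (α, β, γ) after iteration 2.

(-0.199, 0.947, 0.954)

Iteration 1:
  α: GS value = (-2 - (-2)·1.000 - (1)·1.000) / (4) = -0.250;  α ← (1−ω)·1.000 + ω·-0.250 = -0.500
  β: GS value = (8 - (-4)·-0.500 - (-4)·1.000) / (11) = 0.909;  β ← (1−ω)·1.000 + ω·0.909 = 0.891
  γ: GS value = (5 - (-2)·-0.500 - (-1)·0.891) / (6) = 0.815;  γ ← (1−ω)·1.000 + ω·0.815 = 0.778
Iteration 2:
  α: GS value = (-2 - (-2)·0.891 - (1)·0.778) / (4) = -0.249;  α ← (1−ω)·-0.500 + ω·-0.249 = -0.199
  β: GS value = (8 - (-4)·-0.199 - (-4)·0.778) / (11) = 0.938;  β ← (1−ω)·0.891 + ω·0.938 = 0.947
  γ: GS value = (5 - (-2)·-0.199 - (-1)·0.947) / (6) = 0.925;  γ ← (1−ω)·0.778 + ω·0.925 = 0.954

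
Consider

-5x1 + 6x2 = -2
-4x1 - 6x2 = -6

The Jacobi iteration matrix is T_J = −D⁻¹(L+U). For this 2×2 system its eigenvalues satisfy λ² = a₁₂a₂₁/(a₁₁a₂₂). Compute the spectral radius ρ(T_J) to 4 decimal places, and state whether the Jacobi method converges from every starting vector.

a₁₂a₂₁/(a₁₁a₂₂) = (6)·(-4) / ((-5)·(-6)) = -0.800000
ρ = √|-0.800000| = √0.800000 = 0.8944
ρ < 1, so Jacobi converges

0.8944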